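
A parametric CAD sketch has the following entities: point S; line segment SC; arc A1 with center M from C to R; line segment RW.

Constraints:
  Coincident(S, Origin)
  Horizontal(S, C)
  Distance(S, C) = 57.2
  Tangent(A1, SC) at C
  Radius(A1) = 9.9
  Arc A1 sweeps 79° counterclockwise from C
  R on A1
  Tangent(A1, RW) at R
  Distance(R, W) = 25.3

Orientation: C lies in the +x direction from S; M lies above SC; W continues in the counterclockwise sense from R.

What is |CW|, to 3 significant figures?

35.9

On A1, C sits at bearing -90° from M; a 79° counterclockwise sweep puts R at bearing -11°, so R = M + 9.9·(cos -11°, sin -11°) = (66.9, 8.01). Tangency of A1 to RW means the radius MR is perpendicular to RW, so RW runs along (−sin -11°, cos -11°); with |RW| = 25.3, W = (71.7, 32.8). Then |CW| = |W − C| = 35.9.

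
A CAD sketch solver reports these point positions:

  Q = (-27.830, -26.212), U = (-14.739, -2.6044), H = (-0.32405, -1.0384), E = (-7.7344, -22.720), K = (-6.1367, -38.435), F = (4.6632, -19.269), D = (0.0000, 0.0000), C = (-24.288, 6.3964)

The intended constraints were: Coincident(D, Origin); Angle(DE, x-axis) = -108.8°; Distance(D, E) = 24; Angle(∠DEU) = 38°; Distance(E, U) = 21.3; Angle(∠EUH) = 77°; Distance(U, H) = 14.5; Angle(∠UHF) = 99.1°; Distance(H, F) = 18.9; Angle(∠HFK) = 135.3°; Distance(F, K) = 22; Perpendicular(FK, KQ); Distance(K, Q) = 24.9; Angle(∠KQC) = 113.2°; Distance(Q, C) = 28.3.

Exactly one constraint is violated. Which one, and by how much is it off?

Distance(Q, C) = 28.3 — off by 4.50.

D = (0.00, 0.00) ✓; DE at -108.8° ✓; |DE| = 24.00 ✓; ∠DEU = 38.00° ✓; |EU| = 21.30 ✓; ∠EUH = 77.00° ✓; |UH| = 14.50 ✓; ∠UHF = 99.10° ✓; |HF| = 18.90 ✓; ∠HFK = 135.3° ✓; |FK| = 22.00 ✓; ∠(FK, KQ) = 90.00° ✓; |KQ| = 24.90 ✓; ∠KQC = 113.2° ✓; |QC| = 32.80 ✗.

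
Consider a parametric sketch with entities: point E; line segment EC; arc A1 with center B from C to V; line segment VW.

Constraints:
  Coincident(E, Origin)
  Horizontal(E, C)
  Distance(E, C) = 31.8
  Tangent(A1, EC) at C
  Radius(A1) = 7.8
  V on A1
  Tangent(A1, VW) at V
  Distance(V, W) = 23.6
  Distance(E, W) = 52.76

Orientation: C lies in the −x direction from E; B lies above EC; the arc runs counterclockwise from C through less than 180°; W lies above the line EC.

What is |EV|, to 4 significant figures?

29.69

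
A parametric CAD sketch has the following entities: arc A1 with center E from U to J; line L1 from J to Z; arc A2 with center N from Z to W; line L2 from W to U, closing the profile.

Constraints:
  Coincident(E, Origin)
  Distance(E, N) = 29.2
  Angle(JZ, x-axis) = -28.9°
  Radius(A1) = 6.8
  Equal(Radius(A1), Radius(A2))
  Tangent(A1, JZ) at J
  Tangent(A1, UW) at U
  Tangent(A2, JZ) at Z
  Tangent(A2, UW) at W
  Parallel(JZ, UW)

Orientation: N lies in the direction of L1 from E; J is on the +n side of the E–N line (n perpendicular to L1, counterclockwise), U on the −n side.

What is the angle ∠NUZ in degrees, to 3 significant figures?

11.9°

Tangency of A1 to both parallel lines with radius 6.8 puts J and U at E ± 6.8·n: J = (3.29, 5.95), U = (-3.29, -5.95). Equal radii place Z and W the same way about N: Z = N + 6.8·n = (28.8, -8.16), W = N − 6.8·n = (22.3, -20.1). Then cos ∠NUZ = UN·UZ / (|UN||UZ|), giving 11.9°.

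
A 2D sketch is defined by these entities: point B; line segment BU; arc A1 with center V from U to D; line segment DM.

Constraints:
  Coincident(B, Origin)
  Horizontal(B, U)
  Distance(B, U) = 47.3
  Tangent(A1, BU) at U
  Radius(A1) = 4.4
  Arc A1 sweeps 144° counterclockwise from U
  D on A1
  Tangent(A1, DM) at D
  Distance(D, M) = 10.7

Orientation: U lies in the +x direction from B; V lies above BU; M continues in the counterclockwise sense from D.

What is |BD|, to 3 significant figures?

50.5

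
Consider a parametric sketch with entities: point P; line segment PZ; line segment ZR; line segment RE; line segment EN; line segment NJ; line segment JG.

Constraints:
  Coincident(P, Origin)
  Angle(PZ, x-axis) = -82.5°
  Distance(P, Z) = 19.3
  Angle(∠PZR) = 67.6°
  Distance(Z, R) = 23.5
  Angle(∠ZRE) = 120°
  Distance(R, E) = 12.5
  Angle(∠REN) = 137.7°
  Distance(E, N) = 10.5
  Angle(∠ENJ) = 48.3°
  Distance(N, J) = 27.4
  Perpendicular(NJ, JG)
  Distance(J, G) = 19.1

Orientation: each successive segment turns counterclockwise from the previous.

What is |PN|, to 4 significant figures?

20.42

∠ZRE = 120.0° gives RE at 89.90° from the x-axis; with |RE| = 12.5, E = (22.91, 5.080). ∠REN = 137.7° gives EN at 132.2° from the x-axis; with |EN| = 10.5, N = (15.86, 12.86). Then |PN| = |N − P| = 20.42.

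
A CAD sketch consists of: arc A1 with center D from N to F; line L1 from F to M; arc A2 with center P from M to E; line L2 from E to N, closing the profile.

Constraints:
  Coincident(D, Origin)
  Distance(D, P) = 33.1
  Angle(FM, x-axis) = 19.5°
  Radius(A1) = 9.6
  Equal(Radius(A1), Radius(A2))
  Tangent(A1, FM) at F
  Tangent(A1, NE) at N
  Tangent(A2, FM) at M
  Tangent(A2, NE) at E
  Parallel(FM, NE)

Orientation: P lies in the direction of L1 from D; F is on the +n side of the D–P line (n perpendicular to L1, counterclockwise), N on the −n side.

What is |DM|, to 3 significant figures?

34.5

The slot axis is L1's direction at 19.5°, so u = (cos 19.5°, sin 19.5°) = (0.943, 0.334) and n = (−sin 19.5°, cos 19.5°) = (-0.334, 0.943). D is at the origin and P lies 33.1 along u from D, so P = 33.1·u = (31.2, 11.0). Tangency of A1 to both parallel lines with radius 9.6 puts F and N at D ± 9.6·n: F = (-3.20, 9.05), N = (3.20, -9.05). Equal radii place M and E the same way about P: M = P + 9.6·n = (28.0, 20.1), E = P − 9.6·n = (34.4, 2.00). Then |DM| = |M − D| = 34.5.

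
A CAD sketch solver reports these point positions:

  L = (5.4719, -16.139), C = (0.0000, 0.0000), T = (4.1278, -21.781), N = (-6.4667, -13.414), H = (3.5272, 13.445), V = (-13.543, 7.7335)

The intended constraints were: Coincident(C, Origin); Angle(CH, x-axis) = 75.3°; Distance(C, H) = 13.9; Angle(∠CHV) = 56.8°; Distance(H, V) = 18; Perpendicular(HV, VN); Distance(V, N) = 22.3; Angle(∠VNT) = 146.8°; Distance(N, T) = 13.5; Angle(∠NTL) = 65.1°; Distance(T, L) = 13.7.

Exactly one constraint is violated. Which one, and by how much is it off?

Distance(T, L) = 13.7 — off by 7.90.

C = (0.00, 0.00) ✓; CH at 75.30° ✓; |CH| = 13.90 ✓; ∠CHV = 56.80° ✓; |HV| = 18.00 ✓; ∠(HV, VN) = 90.00° ✓; |VN| = 22.30 ✓; ∠VNT = 146.8° ✓; |NT| = 13.50 ✓; ∠NTL = 65.10° ✓; |TL| = 5.800 ✗.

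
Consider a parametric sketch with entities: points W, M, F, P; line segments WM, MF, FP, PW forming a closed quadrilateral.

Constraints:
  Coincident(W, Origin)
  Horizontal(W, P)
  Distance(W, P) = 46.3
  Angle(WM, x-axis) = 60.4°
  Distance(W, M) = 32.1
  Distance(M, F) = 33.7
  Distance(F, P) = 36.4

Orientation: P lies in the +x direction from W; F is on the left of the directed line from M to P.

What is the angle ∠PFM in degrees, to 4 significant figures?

72.08°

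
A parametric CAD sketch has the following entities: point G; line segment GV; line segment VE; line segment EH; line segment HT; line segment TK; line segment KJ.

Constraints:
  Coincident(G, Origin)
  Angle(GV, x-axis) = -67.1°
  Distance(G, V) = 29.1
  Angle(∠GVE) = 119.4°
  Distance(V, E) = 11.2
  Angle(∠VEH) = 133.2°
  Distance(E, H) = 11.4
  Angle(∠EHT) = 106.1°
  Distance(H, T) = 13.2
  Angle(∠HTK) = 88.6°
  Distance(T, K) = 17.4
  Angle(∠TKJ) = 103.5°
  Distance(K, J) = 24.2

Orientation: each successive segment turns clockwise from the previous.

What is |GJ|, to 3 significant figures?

42.6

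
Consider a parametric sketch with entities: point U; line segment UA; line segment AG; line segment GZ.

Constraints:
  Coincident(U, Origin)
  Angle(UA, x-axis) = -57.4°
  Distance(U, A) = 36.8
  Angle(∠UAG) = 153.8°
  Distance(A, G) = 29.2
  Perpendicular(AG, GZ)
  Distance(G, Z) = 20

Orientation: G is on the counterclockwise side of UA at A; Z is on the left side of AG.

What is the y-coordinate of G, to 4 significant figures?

-46.13

U is at the origin; UA runs at -57.4° with length 36.8, so A = 36.8·(cos -57.4°, sin -57.4°) = (19.83, -31.00). ∠UAG = 153.8°, so AG runs at -57.4° + (180° − 153.8°) = -31.20° from the x-axis; with |AG| = 29.2, G = A + 29.2·(cos -31.20°, sin -31.20°) = (44.80, -46.13). So G.y = -46.13.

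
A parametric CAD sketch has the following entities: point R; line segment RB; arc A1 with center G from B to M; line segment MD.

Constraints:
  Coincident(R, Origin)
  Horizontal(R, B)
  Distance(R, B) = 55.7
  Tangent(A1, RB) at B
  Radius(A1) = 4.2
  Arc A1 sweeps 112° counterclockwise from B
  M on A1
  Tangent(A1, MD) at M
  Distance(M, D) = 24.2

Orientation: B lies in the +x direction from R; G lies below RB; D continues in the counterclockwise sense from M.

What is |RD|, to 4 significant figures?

67.09

R is at the origin; R and B share the same y with |RB| = 55.7 and B on the +x side, so B = (55.70, 0.000). The tangent condition forces GB to be normal to RB, so G = B + (0, -4.2) = (55.70, -4.200). On A1, B sits at bearing 90° from G; a 112° counterclockwise sweep puts M at bearing 202°, so M = G + 4.2·(cos 202°, sin 202°) = (51.81, -5.773). Tangency of A1 to MD means the radius GM is perpendicular to MD, so MD runs along (−sin 202°, cos 202°); with |MD| = 24.2, D = (60.87, -28.21). Then |RD| = |D − R| = 67.09.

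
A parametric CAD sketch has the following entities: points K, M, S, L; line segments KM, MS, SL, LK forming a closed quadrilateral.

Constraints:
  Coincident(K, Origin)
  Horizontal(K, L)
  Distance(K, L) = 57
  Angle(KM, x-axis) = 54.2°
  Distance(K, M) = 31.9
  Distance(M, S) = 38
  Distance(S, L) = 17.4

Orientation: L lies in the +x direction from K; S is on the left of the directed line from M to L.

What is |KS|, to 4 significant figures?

58.33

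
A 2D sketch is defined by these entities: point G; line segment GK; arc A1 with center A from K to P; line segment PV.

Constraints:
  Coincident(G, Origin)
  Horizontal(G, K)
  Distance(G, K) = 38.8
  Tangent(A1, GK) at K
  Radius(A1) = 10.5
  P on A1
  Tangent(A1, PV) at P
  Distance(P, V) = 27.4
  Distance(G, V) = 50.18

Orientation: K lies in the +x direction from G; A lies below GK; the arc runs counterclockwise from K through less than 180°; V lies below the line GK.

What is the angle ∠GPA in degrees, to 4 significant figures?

150.7°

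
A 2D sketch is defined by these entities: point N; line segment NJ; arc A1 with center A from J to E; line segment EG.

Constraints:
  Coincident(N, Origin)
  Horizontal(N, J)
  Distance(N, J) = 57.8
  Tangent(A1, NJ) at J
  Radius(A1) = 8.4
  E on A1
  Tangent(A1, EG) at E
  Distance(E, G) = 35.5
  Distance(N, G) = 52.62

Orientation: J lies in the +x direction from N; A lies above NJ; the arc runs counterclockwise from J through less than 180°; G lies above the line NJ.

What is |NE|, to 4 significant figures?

64.99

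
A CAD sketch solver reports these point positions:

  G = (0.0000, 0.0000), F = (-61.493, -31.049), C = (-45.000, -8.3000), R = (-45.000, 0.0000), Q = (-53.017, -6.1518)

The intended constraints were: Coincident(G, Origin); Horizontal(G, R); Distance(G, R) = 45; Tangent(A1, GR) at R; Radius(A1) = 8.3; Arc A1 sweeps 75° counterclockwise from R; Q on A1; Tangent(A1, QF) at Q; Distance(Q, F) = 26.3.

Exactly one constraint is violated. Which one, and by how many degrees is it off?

Tangent(A1, QF) at Q — off by 3.80°.

G = (0.00, 0.00) ✓; G.y = 0.00, R.y = 0.00 ✓; |GR| = 45.00 ✓; ∠(CR, RG) = 90.00° ✓; |CR| = 8.300 ✓; bearing(C→Q) − bearing(C→R) = 75.00° ✓; |CQ| = 8.300 ✓; ∠(CQ, QF) = 93.80° ✗; |QF| = 26.30 ✓.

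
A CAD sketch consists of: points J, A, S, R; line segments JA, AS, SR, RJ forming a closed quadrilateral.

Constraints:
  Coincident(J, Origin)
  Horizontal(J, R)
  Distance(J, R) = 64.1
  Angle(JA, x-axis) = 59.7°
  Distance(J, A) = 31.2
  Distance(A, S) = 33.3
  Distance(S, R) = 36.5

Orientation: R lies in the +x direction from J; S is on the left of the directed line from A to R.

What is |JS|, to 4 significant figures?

58.65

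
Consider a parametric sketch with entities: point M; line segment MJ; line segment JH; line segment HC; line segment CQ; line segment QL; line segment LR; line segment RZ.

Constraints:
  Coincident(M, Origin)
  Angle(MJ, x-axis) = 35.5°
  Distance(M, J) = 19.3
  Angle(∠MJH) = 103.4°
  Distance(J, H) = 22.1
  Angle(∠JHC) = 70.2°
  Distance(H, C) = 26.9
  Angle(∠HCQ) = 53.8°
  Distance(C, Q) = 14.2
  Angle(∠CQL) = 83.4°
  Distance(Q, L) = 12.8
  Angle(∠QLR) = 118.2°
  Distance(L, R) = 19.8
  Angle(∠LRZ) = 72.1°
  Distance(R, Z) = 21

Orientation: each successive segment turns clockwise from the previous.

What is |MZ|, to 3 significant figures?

24.3

∠QLR = 118.2° gives LR at -75.5° from the x-axis; with |LR| = 19.8, R = (28.0, -24.5). ∠LRZ = 72.1° gives RZ at 177° from the x-axis; with |RZ| = 21.0, Z = (7.05, -23.3). Then |MZ| = |Z − M| = 24.3.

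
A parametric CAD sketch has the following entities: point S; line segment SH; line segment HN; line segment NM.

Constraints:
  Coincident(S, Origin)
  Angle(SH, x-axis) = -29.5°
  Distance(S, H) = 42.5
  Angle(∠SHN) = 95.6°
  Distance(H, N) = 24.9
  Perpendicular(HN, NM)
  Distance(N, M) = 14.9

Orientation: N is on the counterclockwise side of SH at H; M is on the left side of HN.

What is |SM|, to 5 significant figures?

39.929

∠SHN = 95.6°, so HN runs at -29.5° + (180° − 95.6°) = 54.900° from the x-axis; with |HN| = 24.9, N = H + 24.9·(cos 54.900°, sin 54.900°) = (51.308, -0.55607). HN is perpendicular to NM; with |NM| = 14.9 on the left of HN, M = N + 14.9·(-0.81815, 0.57501) = (39.117, 8.0115). Then |SM| = |M − S| = 39.929.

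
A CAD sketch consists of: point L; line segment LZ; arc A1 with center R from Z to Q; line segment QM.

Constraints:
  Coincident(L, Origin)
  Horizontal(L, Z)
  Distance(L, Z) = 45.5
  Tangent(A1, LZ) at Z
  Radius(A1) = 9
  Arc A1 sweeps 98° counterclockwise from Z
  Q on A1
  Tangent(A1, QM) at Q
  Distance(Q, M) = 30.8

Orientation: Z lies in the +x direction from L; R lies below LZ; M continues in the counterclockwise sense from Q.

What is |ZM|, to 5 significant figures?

41.015

L is at the origin; LZ is horizontal with |LZ| = 45.5 and Z on the +x side, so Z = (45.500, 0.0000). The tangent condition forces RZ to be normal to LZ, so R = Z + (0, -9) = (45.500, -9.0000). On A1, Z sits at bearing 90° from R; a 98° counterclockwise sweep puts Q at bearing 188°, so Q = R + 9.0·(cos 188°, sin 188°) = (36.588, -10.253). Tangency of A1 to QM means the radius RQ is perpendicular to QM, so QM runs along (−sin 188°, cos 188°); with |QM| = 30.8, M = (40.874, -40.753). Then |ZM| = |M − Z| = 41.015.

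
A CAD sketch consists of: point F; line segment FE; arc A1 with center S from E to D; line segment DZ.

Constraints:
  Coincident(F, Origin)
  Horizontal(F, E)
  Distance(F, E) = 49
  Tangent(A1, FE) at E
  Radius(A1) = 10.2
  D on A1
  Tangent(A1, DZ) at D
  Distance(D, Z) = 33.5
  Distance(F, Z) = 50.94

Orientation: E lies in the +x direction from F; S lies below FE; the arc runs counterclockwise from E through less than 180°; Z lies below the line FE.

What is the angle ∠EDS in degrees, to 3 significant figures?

51.9°

F is at the origin; F and E share the same y with |FE| = 49.0 and E on the +x side, so E = (49.0, 0.00). Since A1 is tangent to FE there, SE ⟂ FE, so S = E + (0, -10.2) = (49.0, -10.2). Since SD ⟂ DZ (tangency), |SZ| = √(10.2² + 33.5²) = 35.0 regardless of where D sits on A1. So Z lies on both circle(F, 50.94) and circle(S, 35.0); the below-FE intersection is Z = (31.1, -40.3). D is the foot of the tangent from Z: D = (39.1, -7.78).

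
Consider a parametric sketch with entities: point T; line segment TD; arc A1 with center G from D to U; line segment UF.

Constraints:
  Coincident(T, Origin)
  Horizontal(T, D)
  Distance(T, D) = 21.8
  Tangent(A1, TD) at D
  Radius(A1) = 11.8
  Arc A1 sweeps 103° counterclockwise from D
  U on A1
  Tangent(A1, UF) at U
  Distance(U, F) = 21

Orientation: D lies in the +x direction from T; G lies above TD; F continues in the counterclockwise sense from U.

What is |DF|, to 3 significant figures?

35.6

T is at the origin; TD is horizontal with |TD| = 21.8 and D on the +x side, so D = (21.8, 0.00). Since A1 is tangent to TD there, GD ⟂ TD, so G = D + (0, 11.8) = (21.8, 11.8). On A1, D sits at bearing -90° from G; a 103° counterclockwise sweep puts U at bearing 13°, so U = G + 11.8·(cos 13°, sin 13°) = (33.3, 14.5). Tangency of A1 to UF means the radius GU is perpendicular to UF, so UF runs along (−sin 13°, cos 13°); with |UF| = 21.0, F = (28.6, 34.9). Then |DF| = |F − D| = 35.6.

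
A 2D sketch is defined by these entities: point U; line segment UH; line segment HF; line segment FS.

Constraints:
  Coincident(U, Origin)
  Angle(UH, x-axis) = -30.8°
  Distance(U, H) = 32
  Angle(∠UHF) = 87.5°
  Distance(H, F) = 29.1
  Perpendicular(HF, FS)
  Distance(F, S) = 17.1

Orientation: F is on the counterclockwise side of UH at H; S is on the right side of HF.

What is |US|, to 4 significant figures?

56.35

U is at the origin; UH runs at -30.8° with length 32.0, so H = 32.0·(cos -30.8°, sin -30.8°) = (27.49, -16.39). ∠UHF = 87.5°, so HF runs at -30.8° + (180° − 87.5°) = 61.70° from the x-axis; with |HF| = 29.1, F = H + 29.1·(cos 61.70°, sin 61.70°) = (41.28, 9.237). HF is perpendicular to FS; with |FS| = 17.1 on the right of HF, S = F + 17.1·(0.8805, -0.4741) = (56.34, 1.130). Then |US| = |S − U| = 56.35.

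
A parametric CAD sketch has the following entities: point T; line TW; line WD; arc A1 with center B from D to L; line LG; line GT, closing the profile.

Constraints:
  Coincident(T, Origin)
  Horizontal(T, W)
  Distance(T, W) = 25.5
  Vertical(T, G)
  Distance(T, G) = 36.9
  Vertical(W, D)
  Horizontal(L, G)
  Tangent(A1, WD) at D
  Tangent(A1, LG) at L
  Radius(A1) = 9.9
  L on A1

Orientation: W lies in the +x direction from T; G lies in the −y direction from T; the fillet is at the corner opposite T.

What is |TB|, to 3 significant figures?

31.2

T is at the origin; T and W share the same y with |TW| = 25.5 and W on the +x side, so W = (25.5, 0.00). T and G share the same x with |TG| = 36.9 and G on the −y side, so G = (0.00, -36.9). The virtual corner opposite T is at (25.5, -36.9). A1 meets WD tangentially, so BD is at right angles to WD and tangency of A1 to LG means the radius BL is perpendicular to LG, with radius 9.9, so the center B sits 9.9 in from both sides at B = (15.6, -27.0). Then |TB| = |B − T| = 31.2.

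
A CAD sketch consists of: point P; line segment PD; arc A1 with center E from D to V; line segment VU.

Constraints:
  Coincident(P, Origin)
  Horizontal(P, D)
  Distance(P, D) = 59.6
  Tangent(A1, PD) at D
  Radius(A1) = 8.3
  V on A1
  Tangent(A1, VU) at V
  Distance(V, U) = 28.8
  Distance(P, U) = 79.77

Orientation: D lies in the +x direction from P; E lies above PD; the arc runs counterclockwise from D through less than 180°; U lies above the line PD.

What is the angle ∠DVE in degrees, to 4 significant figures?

48.37°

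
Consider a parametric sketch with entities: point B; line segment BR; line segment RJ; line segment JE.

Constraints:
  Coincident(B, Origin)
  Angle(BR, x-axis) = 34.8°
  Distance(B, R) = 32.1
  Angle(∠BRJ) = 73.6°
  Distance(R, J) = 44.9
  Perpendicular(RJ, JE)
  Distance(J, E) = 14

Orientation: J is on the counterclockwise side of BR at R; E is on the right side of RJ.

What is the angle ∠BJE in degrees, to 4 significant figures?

130.7°

B is at the origin; BR runs at 34.8° with length 32.1, so R = 32.1·(cos 34.8°, sin 34.8°) = (26.36, 18.32). ∠BRJ = 73.6°, so RJ runs at 34.8° + (180° − 73.6°) = 141.2° from the x-axis; with |RJ| = 44.9, J = R + 44.9·(cos 141.2°, sin 141.2°) = (-8.633, 46.45). RJ is perpendicular to JE; with |JE| = 14.0 on the right of RJ, E = J + 14.0·(0.6266, 0.7793) = (0.1391, 57.37). Then cos ∠BJE = JB·JE / (|JB||JE|), giving 130.7°.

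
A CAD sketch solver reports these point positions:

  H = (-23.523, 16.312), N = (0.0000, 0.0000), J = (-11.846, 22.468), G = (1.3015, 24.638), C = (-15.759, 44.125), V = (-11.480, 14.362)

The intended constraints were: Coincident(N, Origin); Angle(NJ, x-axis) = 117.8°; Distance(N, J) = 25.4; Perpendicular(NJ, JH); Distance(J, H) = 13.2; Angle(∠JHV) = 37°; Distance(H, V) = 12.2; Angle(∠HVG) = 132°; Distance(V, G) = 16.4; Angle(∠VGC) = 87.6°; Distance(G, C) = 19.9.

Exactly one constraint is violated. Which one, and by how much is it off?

Distance(G, C) = 19.9 — off by 6.00.

N = (0.00, 0.00) ✓; NJ at 117.8° ✓; |NJ| = 25.40 ✓; ∠(NJ, JH) = 90.00° ✓; |JH| = 13.20 ✓; ∠JHV = 37.00° ✓; |HV| = 12.20 ✓; ∠HVG = 132.0° ✓; |VG| = 16.40 ✓; ∠VGC = 87.60° ✓; |GC| = 25.90 ✗.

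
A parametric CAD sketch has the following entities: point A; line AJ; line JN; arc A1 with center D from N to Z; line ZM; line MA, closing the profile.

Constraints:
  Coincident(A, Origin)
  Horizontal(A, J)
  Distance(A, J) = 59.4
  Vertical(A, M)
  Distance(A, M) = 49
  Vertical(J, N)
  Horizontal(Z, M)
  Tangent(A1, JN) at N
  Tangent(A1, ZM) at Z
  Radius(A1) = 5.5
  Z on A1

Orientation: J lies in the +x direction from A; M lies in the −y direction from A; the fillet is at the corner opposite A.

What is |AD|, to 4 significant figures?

69.26

A is at the origin; AJ is horizontal with |AJ| = 59.4 and J on the +x side, so J = (59.40, 0.000). A and M share the same x with |AM| = 49.0 and M on the −y side, so M = (0.000, -49.00). The virtual corner opposite A is at (59.40, -49.00). Since A1 is tangent to JN there, DN ⟂ JN and the tangent condition forces DZ to be normal to ZM, with radius 5.5, so the center D sits 5.5 in from both sides at D = (53.90, -43.50). Then |AD| = |D − A| = 69.26.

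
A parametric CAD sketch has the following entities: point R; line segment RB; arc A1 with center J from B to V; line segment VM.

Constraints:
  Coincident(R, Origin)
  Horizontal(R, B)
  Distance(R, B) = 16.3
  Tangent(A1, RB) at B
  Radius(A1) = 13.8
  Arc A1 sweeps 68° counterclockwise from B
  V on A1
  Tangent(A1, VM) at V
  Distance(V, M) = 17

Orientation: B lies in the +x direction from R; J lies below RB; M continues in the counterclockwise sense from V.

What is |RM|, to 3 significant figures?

24.6

R is at the origin; RB is horizontal with |RB| = 16.3 and B on the +x side, so B = (16.3, 0.00). Since A1 is tangent to RB there, JB ⟂ RB, so J = B + (0, -13.8) = (16.3, -13.8). On A1, B sits at bearing 90° from J; a 68° counterclockwise sweep puts V at bearing 158°, so V = J + 13.8·(cos 158°, sin 158°) = (3.50, -8.63). A1 meets VM tangentially, so JV is at right angles to VM, so VM runs along (−sin 158°, cos 158°); with |VM| = 17.0, M = (-2.86, -24.4). Then |RM| = |M − R| = 24.6.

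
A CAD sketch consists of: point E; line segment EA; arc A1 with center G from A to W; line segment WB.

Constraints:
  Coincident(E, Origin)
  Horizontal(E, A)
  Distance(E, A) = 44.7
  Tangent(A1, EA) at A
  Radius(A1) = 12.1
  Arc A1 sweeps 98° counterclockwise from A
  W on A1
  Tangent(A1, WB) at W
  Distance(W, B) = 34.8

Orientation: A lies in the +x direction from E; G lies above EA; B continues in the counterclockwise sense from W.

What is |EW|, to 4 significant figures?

58.33

E is at the origin; EA is horizontal with |EA| = 44.7 and A on the +x side, so A = (44.70, 0.000). The tangent condition forces GA to be normal to EA, so G = A + (0, 12.1) = (44.70, 12.10). On A1, A sits at bearing -90° from G; a 98° counterclockwise sweep puts W at bearing 8°, so W = G + 12.1·(cos 8°, sin 8°) = (56.68, 13.78). Then |EW| = |W − E| = 58.33.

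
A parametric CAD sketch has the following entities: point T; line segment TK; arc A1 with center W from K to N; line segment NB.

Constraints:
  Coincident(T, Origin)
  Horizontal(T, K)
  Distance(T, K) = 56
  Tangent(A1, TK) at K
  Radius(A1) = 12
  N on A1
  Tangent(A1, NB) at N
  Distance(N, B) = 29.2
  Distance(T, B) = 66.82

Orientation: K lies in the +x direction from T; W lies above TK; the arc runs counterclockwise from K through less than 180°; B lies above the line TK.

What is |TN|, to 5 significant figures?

68.708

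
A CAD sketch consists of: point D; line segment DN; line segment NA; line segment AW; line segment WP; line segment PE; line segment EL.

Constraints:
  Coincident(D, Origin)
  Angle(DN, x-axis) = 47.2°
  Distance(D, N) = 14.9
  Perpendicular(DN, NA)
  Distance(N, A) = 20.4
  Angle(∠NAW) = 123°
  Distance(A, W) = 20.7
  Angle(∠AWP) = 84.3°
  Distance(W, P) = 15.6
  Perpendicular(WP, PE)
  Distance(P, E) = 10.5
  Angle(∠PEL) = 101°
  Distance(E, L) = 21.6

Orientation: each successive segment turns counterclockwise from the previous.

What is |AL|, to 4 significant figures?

9.715

D is at the origin; DN runs at 47.2° with length 14.9, so N = (10.12, 10.93). The perpendicularity gives NA at right angles to DN, so NA runs at 137.2°; with |NA| = 20.4, A = (-4.844, 24.79). ∠NAW = 123.0° gives AW at -165.8° from the x-axis; with |AW| = 20.7, W = (-24.91, 19.72). ∠AWP = 84.3° gives WP at -70.10° from the x-axis; with |WP| = 15.6, P = (-19.60, 5.047). WP ⟂ PE, so PE runs at 19.90°; with |PE| = 10.5, E = (-9.729, 8.621). ∠PEL = 101.0° gives EL at 98.90° from the x-axis; with |EL| = 21.6, L = (-13.07, 29.96). Then |AL| = |L − A| = 9.715.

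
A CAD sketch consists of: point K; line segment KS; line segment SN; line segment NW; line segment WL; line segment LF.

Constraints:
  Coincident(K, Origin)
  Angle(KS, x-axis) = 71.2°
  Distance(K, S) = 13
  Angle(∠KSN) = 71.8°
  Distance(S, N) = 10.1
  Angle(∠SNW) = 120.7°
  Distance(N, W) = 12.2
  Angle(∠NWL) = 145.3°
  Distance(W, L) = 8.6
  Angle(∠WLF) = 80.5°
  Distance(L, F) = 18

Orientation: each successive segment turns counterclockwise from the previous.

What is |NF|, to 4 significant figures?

19.03

∠NWL = 145.3° gives WL at -86.60° from the x-axis; with |WL| = 8.6, L = (-11.74, -6.597). ∠WLF = 80.5° gives LF at 12.90° from the x-axis; with |LF| = 18.0, F = (5.808, -2.579). Then |NF| = |F − N| = 19.03.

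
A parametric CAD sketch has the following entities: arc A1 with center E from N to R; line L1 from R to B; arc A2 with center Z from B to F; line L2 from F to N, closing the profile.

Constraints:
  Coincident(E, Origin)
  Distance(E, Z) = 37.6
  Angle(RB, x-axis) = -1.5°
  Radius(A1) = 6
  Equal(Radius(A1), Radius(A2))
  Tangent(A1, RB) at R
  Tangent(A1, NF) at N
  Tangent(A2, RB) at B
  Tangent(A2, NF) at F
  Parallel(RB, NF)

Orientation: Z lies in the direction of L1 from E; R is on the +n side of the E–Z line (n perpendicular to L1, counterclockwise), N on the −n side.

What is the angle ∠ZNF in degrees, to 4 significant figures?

9.067°

Tangency of A1 to both parallel lines with radius 6.0 puts R and N at E ± 6.0·n: R = (0.1571, 5.998), N = (-0.1571, -5.998). Equal radii place B and F the same way about Z: B = Z + 6.0·n = (37.74, 5.014), F = Z − 6.0·n = (37.43, -6.982). Then cos ∠ZNF = NZ·NF / (|NZ||NF|), giving 9.067°.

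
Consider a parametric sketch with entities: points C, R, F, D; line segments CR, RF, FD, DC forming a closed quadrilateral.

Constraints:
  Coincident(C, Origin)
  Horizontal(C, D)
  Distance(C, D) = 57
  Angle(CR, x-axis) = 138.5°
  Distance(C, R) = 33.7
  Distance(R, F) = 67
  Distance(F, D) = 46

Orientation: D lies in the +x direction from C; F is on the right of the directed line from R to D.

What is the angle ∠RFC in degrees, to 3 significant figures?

6.15°

Checks: |RF| = 67.00 ✓; |FD| = 46.00 ✓.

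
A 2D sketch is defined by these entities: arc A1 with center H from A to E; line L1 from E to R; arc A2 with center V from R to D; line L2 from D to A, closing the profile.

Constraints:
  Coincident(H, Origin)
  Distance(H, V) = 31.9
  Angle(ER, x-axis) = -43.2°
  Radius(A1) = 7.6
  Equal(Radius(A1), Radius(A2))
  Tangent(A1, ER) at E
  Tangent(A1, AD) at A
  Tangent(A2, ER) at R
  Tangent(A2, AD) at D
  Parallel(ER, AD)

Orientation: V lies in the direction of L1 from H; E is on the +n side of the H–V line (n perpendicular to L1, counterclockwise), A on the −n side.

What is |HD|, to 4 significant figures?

32.79

The slot axis is L1's direction at -43.2°, so u = (cos -43.2°, sin -43.2°) = (0.7290, -0.6845) and n = (−sin -43.2°, cos -43.2°) = (0.6845, 0.7290). H is at the origin and V lies 31.9 along u from H, so V = 31.9·u = (23.25, -21.84). Tangency of A1 to both parallel lines with radius 7.6 puts E and A at H ± 7.6·n: E = (5.203, 5.540), A = (-5.203, -5.540). Equal radii place R and D the same way about V: R = V + 7.6·n = (28.46, -16.30), D = V − 7.6·n = (18.05, -27.38). Then |HD| = |D − H| = 32.79.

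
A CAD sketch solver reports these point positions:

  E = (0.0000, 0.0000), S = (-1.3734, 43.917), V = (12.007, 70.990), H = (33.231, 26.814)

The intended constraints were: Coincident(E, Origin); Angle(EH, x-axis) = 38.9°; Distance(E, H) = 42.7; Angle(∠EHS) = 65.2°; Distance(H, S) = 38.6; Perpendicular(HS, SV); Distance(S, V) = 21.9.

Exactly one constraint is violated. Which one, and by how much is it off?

Distance(S, V) = 21.9 — off by 8.30.

E = (0.00, 0.00) ✓; EH at 38.90° ✓; |EH| = 42.70 ✓; ∠EHS = 65.20° ✓; |HS| = 38.60 ✓; ∠(HS, SV) = 90.00° ✓; |SV| = 30.20 ✗.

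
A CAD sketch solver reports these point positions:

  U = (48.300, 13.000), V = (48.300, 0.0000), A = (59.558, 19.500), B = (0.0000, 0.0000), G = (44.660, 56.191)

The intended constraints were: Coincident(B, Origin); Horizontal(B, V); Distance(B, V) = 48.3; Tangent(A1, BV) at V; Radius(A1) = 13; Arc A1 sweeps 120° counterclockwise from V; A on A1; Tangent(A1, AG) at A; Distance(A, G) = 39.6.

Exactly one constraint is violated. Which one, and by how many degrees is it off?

Tangent(A1, AG) at A — off by 7.90°.

B = (0.00, 0.00) ✓; B.y = 0.00, V.y = 0.00 ✓; |BV| = 48.30 ✓; ∠(UV, VB) = 90.00° ✓; |UV| = 13.00 ✓; bearing(U→A) − bearing(U→V) = 120.0° ✓; |UA| = 13.00 ✓; ∠(UA, AG) = 97.90° ✗; |AG| = 39.60 ✓.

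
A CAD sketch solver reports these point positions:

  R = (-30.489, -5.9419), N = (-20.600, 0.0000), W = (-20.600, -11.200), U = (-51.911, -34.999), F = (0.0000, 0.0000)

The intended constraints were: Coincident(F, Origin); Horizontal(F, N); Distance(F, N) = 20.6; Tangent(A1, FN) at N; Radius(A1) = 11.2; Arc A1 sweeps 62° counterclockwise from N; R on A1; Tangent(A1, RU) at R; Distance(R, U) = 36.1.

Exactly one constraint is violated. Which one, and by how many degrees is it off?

Tangent(A1, RU) at R — off by 8.40°.

F = (0.00, 0.00) ✓; F.y = 0.00, N.y = 0.00 ✓; |FN| = 20.60 ✓; ∠(WN, NF) = 90.00° ✓; |WN| = 11.20 ✓; bearing(W→R) − bearing(W→N) = 62.00° ✓; |WR| = 11.20 ✓; ∠(WR, RU) = 98.40° ✗; |RU| = 36.10 ✓.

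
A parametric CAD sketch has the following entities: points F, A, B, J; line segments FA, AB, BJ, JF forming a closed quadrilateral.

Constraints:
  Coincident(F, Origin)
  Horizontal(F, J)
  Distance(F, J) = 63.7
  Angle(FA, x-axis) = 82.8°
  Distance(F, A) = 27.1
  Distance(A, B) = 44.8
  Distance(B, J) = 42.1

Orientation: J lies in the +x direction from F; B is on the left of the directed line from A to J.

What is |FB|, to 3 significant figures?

60.5

Checks: |AB| = 44.80 ✓; |BJ| = 42.10 ✓.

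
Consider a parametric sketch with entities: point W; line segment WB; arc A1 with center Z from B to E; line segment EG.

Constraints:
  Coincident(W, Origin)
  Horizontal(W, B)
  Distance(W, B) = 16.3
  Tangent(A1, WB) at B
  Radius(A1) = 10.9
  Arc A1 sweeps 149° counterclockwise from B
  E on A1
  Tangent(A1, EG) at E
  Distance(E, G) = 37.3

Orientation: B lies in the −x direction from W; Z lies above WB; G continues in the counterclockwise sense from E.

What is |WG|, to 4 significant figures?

58.11

W is at the origin; W and B share the same y with |WB| = 16.3 and B on the −x side, so B = (-16.30, 0.000). Tangency of A1 to WB means the radius ZB is perpendicular to WB, so Z = B + (0, 10.9) = (-16.30, 10.90). On A1, B sits at bearing -90° from Z; a 149° counterclockwise sweep puts E at bearing 59°, so E = Z + 10.9·(cos 59°, sin 59°) = (-10.69, 20.24). The tangent condition forces ZE to be normal to EG, so EG runs along (−sin 59°, cos 59°); with |EG| = 37.3, G = (-42.66, 39.45). Then |WG| = |G − W| = 58.11.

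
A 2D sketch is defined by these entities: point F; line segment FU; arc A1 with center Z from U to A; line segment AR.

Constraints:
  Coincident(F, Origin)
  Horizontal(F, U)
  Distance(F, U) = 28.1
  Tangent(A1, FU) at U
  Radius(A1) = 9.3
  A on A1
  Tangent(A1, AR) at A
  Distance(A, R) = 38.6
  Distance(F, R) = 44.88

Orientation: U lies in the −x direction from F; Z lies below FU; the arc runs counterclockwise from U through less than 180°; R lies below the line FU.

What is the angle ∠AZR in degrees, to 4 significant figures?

76.45°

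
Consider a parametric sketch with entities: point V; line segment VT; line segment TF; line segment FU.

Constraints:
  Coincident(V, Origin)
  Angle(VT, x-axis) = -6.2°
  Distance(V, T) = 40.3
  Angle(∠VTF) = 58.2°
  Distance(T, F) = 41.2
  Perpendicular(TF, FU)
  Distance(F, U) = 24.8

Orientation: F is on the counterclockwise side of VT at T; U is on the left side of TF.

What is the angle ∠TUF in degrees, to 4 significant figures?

58.95°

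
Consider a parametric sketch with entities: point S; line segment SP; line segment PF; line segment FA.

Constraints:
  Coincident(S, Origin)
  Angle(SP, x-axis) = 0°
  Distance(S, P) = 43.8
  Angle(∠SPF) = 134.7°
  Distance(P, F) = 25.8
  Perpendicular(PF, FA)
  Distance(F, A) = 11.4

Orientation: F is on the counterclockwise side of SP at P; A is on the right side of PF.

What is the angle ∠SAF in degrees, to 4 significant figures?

53.08°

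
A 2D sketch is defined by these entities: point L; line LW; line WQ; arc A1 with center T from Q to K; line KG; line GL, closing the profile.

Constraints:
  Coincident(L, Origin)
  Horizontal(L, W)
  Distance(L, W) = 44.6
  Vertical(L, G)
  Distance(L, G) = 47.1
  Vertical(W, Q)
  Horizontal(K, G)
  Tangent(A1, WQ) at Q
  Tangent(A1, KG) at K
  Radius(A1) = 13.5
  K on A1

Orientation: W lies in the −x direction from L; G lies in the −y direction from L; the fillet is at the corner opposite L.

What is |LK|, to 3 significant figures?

56.4

L is at the origin; L and W share the same y with |LW| = 44.6 and W on the −x side, so W = (-44.6, 0.00). L and G share the same x with |LG| = 47.1 and G on the −y side, so G = (0.00, -47.1). The virtual corner opposite L is at (-44.6, -47.1). Since A1 is tangent to WQ there, TQ ⟂ WQ and since A1 is tangent to KG there, TK ⟂ KG, with radius 13.5, so the center T sits 13.5 in from both sides at T = (-31.1, -33.6). That places the tangent points at Q = (-44.6, -33.6) on WQ and K = (-31.1, -47.1) on KG. Then |LK| = |K − L| = 56.4.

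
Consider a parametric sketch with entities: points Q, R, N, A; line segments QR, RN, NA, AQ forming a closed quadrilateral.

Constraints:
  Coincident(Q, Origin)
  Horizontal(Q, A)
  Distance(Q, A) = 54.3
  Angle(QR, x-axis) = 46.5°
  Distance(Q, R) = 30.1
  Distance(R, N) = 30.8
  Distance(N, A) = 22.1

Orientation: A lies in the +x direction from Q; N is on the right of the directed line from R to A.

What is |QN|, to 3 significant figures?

33.7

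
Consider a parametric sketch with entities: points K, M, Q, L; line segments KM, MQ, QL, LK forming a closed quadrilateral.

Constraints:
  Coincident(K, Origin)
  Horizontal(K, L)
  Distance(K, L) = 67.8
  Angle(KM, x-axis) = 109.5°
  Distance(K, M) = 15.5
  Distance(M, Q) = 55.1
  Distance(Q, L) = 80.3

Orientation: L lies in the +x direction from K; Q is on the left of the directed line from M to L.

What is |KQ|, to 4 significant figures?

66.83

K is at the origin; K and L share the same y with |KL| = 67.8 and L in +x, so L = (67.8, 0). KM runs at 109.5° with |KM| = 15.5, so M = (-5.174, 14.61). Q is determined by |MQ| = 55.1 and |QL| = 80.3 together: it lies at the intersection of circle(M, 55.1) and circle(L, 80.3). With |ML| = 74.42, the foot of the radical line on ML is 14.29 from M and the perpendicular offset is √(55.1² − 14.29²) = 53.22. Taking the left-of-ML solution: Q = (19.28, 63.99).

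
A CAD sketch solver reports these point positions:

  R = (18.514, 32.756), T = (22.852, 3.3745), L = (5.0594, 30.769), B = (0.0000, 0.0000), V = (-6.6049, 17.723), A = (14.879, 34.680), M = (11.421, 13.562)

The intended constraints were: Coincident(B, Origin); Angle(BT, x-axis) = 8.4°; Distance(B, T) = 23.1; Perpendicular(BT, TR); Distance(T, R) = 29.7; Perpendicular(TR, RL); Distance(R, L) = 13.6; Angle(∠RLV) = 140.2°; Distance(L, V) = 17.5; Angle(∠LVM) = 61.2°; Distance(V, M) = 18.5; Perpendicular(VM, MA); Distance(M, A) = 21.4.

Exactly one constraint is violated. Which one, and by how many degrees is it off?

Perpendicular(VM, MA) — off by 3.70°.

B = (0.00, 0.00) ✓; BT at 8.400° ✓; |BT| = 23.10 ✓; ∠(BT, TR) = 90.00° ✓; |TR| = 29.70 ✓; ∠(TR, RL) = 90.00° ✓; |RL| = 13.60 ✓; ∠RLV = 140.2° ✓; |LV| = 17.50 ✓; ∠LVM = 61.20° ✓; |VM| = 18.50 ✓; ∠(VM, MA) = 93.70° ✗; |MA| = 21.40 ✓.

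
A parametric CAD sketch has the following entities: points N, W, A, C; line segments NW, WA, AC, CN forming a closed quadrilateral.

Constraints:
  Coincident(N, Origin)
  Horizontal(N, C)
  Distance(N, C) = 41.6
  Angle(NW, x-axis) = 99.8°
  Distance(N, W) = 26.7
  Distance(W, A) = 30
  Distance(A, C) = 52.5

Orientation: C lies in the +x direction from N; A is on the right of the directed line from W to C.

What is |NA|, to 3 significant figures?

11.2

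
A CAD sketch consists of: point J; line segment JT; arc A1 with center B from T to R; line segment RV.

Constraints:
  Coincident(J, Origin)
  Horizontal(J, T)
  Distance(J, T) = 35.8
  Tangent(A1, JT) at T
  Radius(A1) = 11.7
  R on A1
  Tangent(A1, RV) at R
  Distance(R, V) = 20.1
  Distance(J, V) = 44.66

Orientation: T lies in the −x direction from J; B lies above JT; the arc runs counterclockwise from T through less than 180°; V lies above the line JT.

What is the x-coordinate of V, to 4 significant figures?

-29.02

Checks: |BT| = 11.70 ✓; |BR| = 11.70 ✓; ∠(BR, RV) = 90.00° ✓; |RV| = 20.10 ✓; |JV| = 44.66 ✓.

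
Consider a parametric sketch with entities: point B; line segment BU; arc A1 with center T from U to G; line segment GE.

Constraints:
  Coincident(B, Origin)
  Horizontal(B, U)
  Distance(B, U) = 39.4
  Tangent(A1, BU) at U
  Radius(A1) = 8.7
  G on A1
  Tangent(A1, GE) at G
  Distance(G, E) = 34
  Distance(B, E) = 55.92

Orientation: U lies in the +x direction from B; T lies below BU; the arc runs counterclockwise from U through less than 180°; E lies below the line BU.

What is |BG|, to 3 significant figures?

32.3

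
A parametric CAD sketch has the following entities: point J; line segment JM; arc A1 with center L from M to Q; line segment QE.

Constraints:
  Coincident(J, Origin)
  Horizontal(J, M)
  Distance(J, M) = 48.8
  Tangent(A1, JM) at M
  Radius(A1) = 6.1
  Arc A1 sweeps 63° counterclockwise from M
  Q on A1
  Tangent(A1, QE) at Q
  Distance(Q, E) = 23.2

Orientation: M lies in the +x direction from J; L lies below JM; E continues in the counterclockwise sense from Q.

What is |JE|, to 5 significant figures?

40.670

J is at the origin; J and M share the same y with |JM| = 48.8 and M on the +x side, so M = (48.800, 0.0000). The tangent condition forces LM to be normal to JM, so L = M + (0, -6.1) = (48.800, -6.1000). On A1, M sits at bearing 90° from L; a 63° counterclockwise sweep puts Q at bearing 153°, so Q = L + 6.1·(cos 153°, sin 153°) = (43.365, -3.3307). Since A1 is tangent to QE there, LQ ⟂ QE, so QE runs along (−sin 153°, cos 153°); with |QE| = 23.2, E = (32.832, -24.002). Then |JE| = |E − J| = 40.670.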